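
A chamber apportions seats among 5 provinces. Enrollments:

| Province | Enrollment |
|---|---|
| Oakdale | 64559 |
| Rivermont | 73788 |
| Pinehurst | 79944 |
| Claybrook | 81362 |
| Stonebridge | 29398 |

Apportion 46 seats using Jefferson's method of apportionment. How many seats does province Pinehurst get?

Standard divisor 329051/46 ≈ 7153.283; standard quotas: Oakdale 9.025, Rivermont 10.315, Pinehurst 11.176, Claybrook 11.374, Stonebridge 4.110.
Rounding down gives 9, 10, 11, 11, 4 = 45 seats, so the divisor must be adjusted.
With modified divisor 6740: modified quotas Oakdale 9.578, Rivermont 10.948, Pinehurst 11.861, Claybrook 12.072, Stonebridge 4.362.
Rounding down: Oakdale 9, Rivermont 10, Pinehurst 11, Claybrook 12, Stonebridge 4 (total 46).
Pinehurst receives 11.

11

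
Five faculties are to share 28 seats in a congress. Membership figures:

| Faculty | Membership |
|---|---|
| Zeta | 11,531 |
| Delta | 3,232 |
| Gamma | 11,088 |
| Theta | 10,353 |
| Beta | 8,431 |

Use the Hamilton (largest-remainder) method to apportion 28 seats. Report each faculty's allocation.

Zeta=7, Delta=2, Gamma=7, Theta=7, Beta=5

The standard divisor is 44635/28 ≈ 1594.107.
Standard quotas: Zeta 7.2335, Delta 2.0275, Gamma 6.9556, Theta 6.4945, Beta 5.2889.
Lower quotas: Zeta 7, Delta 2, Gamma 6, Theta 6, Beta 5 (sum 26, leaving 2 seats).
Remainders in descending order: Gamma 0.9556, Theta 0.4945, Beta 0.2889, Zeta 0.2335, Delta 0.0275.
The surplus seats go to Gamma, Theta.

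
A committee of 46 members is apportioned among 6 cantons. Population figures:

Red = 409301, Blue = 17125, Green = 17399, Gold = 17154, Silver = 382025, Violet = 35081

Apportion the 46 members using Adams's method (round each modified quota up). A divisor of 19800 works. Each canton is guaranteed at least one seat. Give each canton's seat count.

Red: 21, Blue: 1, Green: 1, Gold: 1, Silver: 20, Violet: 2

With modified divisor 19800: modified quotas Red 20.672, Blue 0.865, Green 0.879, Gold 0.866, Silver 19.294, Violet 1.772.
Rounding up: Red 21, Blue 1, Green 1, Gold 1, Silver 20, Violet 2 (total 46).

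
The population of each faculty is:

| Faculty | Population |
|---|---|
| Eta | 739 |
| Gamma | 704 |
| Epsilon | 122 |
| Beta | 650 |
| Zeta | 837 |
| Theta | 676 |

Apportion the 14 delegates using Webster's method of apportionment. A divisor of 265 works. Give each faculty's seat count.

Eta: 3, Gamma: 3, Epsilon: 0, Beta: 2, Zeta: 3, Theta: 3

With modified divisor 265: modified quotas Eta 2.789, Gamma 2.657, Epsilon 0.460, Beta 2.453, Zeta 3.158, Theta 2.551.
Rounding to the nearest integer: Eta 3, Gamma 3, Epsilon 0, Beta 2, Zeta 3, Theta 3 (total 14).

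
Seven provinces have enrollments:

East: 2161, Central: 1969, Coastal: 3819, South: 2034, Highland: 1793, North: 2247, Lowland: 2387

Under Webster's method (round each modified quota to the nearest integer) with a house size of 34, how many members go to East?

4

Standard divisor 16410/34 ≈ 482.647; standard quotas: East 4.477, Central 4.080, Coastal 7.913, South 4.214, Highland 3.715, North 4.656, Lowland 4.946.
Rounding to the nearest integer gives East 4, Central 4, Coastal 8, South 4, Highland 4, North 5, Lowland 5 — total 34, matching the house size, so no adjustment is needed.
East receives 4.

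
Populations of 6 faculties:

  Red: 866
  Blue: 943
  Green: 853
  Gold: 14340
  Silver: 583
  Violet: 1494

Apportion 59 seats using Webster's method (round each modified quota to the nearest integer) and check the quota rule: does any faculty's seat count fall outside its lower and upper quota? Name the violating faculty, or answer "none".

Gold

Standard quotas: Red 2.678, Blue 2.916, Green 2.638, Gold 44.345, Silver 1.803, Violet 4.620.
Webster allocation: Red 3, Blue 3, Green 3, Gold 43, Silver 2, Violet 5.
Gold has quota 44.345 (lower 44, upper 45) but receives 43 — outside the quota interval.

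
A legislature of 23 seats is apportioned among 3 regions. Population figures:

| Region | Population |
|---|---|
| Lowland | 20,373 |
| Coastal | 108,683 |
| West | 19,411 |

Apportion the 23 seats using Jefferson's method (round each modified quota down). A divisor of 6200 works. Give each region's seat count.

Lowland 3, Coastal 17, West 3

With modified divisor 6200: modified quotas Lowland 3.286, Coastal 17.530, West 3.131.
Rounding down: Lowland 3, Coastal 17, West 3 (total 23).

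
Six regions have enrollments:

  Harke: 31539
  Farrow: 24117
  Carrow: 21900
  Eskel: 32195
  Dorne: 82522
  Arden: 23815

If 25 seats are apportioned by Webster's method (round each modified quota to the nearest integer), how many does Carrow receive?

Standard divisor 216088/25 ≈ 8643.52; standard quotas: Harke 3.649, Farrow 2.790, Carrow 2.534, Eskel 3.725, Dorne 9.547, Arden 2.755.
Rounding to the nearest integer gives 4, 3, 3, 4, 10, 3 = 27 seats, so the divisor must be adjusted.
With modified divisor 8900: modified quotas Harke 3.544, Farrow 2.710, Carrow 2.461, Eskel 3.617, Dorne 9.272, Arden 2.676.
Rounding to the nearest integer: Harke 4, Farrow 3, Carrow 2, Eskel 4, Dorne 9, Arden 3 (total 25).
Carrow receives 2.

2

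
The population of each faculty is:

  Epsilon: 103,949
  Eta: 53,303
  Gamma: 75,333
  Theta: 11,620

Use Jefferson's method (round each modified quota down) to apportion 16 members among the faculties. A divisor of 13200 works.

Epsilon 7, Eta 4, Gamma 5, Theta 0

With modified divisor 13200: modified quotas Epsilon 7.875, Eta 4.038, Gamma 5.707, Theta 0.880.
Rounding down: Epsilon 7, Eta 4, Gamma 5, Theta 0 (total 16).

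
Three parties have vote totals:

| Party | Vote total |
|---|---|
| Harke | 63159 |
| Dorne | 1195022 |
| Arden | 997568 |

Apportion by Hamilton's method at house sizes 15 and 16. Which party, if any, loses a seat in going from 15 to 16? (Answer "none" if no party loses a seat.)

none

At 15 seats: Harke 0, Dorne 8, Arden 7.
At 16 seats: Harke 0, Dorne 9, Arden 7.
No party's allocation decreased.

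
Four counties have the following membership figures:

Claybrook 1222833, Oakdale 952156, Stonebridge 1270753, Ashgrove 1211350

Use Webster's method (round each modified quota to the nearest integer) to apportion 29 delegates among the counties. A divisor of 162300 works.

With modified divisor 162300: modified quotas Claybrook 7.534, Oakdale 5.867, Stonebridge 7.830, Ashgrove 7.464.
Rounding to the nearest integer: Claybrook 8, Oakdale 6, Stonebridge 8, Ashgrove 7 (total 29).

Claybrook 8, Oakdale 6, Stonebridge 8, Ashgrove 7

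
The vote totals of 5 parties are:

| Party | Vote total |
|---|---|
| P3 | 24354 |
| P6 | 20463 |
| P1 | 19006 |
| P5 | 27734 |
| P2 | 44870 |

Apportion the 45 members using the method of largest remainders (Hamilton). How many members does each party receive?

P3 8, P6 7, P1 6, P5 9, P2 15

Standard divisor: 136427 ÷ 45 ≈ 3031.711.
Standard quotas: P3 8.0331, P6 6.7497, P1 6.2691, P5 9.1480, P2 14.8002.
Lower quotas: P3 8, P6 6, P1 6, P5 9, P2 14 (sum 43, leaving 2 seats).
Remainders in descending order: P2 0.8002, P6 0.7497, P1 0.2691, P5 0.1480, P3 0.0331.
The surplus seats go to P2, P6.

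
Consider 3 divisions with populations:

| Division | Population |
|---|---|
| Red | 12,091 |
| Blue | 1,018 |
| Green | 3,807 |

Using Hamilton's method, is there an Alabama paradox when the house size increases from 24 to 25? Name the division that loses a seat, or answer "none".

At 24 seats: Red 17, Blue 2, Green 5.
At 25 seats: Red 18, Blue 1, Green 6.
Blue drops from 2 to 1.

Blue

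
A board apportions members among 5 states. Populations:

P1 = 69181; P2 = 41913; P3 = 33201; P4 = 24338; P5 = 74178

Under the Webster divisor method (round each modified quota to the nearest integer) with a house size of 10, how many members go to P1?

Standard divisor 242811/10 ≈ 24281.1; standard quotas: P1 2.849, P2 1.726, P3 1.367, P4 1.002, P5 3.055.
Rounding to the nearest integer gives P1 3, P2 2, P3 1, P4 1, P5 3 — total 10, matching the house size, so no adjustment is needed.
P1 receives 3.

3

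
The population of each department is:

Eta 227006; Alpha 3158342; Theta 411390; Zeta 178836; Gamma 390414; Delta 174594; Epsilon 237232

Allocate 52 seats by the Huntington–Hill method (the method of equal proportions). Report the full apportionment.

With divisor 92332: modified quotas Eta 2.459, Alpha 34.206, Theta 4.456, Zeta 1.937, Gamma 4.228, Delta 1.891, Epsilon 2.569.
Geometric-mean thresholds: Eta √(2·3)=2.449, Alpha √(34·35)=34.496, Theta √(4·5)=4.472, Zeta √(1·2)=1.414, Gamma √(4·5)=4.472, Delta √(1·2)=1.414, Epsilon √(2·3)=2.449.
Each quota rounded against its threshold gives Eta 3, Alpha 34, Theta 4, Zeta 2, Gamma 4, Delta 2, Epsilon 3 (total 52).

Eta 3, Alpha 34, Theta 4, Zeta 2, Gamma 4, Delta 2, Epsilon 3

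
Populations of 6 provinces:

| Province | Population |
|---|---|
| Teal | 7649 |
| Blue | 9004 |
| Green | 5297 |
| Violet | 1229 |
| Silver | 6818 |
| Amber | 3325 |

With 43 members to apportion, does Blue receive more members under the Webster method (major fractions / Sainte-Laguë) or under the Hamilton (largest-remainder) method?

Hamilton

Webster: Teal 10, Blue 11, Green 7, Violet 2, Silver 9, Amber 4.
Hamilton: Teal 10, Blue 12, Green 7, Violet 1, Silver 9, Amber 4.
Blue gets 11 under Webster and 12 under Hamilton.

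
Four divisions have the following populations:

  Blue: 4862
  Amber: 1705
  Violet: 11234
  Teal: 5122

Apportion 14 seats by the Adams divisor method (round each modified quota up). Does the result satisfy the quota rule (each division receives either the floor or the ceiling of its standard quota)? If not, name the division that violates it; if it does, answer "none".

none

Standard quotas: Blue 2.969, Amber 1.041, Violet 6.861, Teal 3.128.
Adams allocation: Blue 3, Amber 1, Violet 7, Teal 3.
Every allocation lies between the lower and upper quota.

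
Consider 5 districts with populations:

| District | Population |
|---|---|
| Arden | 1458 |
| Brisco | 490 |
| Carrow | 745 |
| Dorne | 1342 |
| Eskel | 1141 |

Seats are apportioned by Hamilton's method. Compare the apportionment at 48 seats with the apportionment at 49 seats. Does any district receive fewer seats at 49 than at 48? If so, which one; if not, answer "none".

Brisco

At 48 seats: Arden 13, Brisco 5, Carrow 7, Dorne 12, Eskel 11.
At 49 seats: Arden 14, Brisco 4, Carrow 7, Dorne 13, Eskel 11.
Brisco drops from 5 to 4.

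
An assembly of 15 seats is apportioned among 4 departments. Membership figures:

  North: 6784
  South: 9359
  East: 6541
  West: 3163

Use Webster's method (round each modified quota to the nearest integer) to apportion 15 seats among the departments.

Standard divisor 25847/15 ≈ 1723.133; standard quotas: North 3.937, South 5.431, East 3.796, West 1.836.
Rounding to the nearest integer gives North 4, South 5, East 4, West 2 — total 15, matching the house size, so no adjustment is needed.

North 4, South 5, East 4, West 2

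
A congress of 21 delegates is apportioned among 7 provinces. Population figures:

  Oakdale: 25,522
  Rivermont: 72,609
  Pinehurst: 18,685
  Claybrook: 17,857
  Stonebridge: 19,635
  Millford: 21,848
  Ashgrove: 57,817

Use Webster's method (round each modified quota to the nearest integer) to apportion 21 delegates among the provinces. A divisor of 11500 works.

Oakdale 2, Rivermont 6, Pinehurst 2, Claybrook 2, Stonebridge 2, Millford 2, Ashgrove 5

With modified divisor 11500: modified quotas Oakdale 2.219, Rivermont 6.314, Pinehurst 1.625, Claybrook 1.553, Stonebridge 1.707, Millford 1.900, Ashgrove 5.028.
Rounding to the nearest integer: Oakdale 2, Rivermont 6, Pinehurst 2, Claybrook 2, Stonebridge 2, Millford 2, Ashgrove 5 (total 21).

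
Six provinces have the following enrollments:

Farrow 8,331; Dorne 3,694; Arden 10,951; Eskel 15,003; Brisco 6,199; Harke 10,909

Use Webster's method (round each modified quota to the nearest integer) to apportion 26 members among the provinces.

Farrow: 4, Dorne: 2, Arden: 5, Eskel: 7, Brisco: 3, Harke: 5

Standard divisor 55087/26 ≈ 2118.731; standard quotas: Farrow 3.932, Dorne 1.743, Arden 5.169, Eskel 7.081, Brisco 2.926, Harke 5.149.
Rounding to the nearest integer gives Farrow 4, Dorne 2, Arden 5, Eskel 7, Brisco 3, Harke 5 — total 26, matching the house size, so no adjustment is needed.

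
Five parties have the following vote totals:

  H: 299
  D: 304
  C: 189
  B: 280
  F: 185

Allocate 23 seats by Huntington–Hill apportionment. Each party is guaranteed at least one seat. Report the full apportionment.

H 6, D 6, C 3, B 5, F 3

With divisor 54.57: modified quotas H 5.479, D 5.571, C 3.463, B 5.131, F 3.390.
Geometric-mean thresholds: H √(5·6)=5.477, D √(5·6)=5.477, C √(3·4)=3.464, B √(5·6)=5.477, F √(3·4)=3.464.
Each quota rounded against its threshold gives H 6, D 6, C 3, B 5, F 3 (total 23).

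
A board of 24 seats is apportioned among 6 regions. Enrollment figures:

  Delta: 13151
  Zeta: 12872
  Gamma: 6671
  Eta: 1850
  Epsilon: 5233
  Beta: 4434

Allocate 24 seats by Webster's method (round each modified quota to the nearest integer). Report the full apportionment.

Standard divisor 44211/24 ≈ 1842.125; standard quotas: Delta 7.139, Zeta 6.988, Gamma 3.621, Eta 1.004, Epsilon 2.841, Beta 2.407.
Rounding to the nearest integer gives Delta 7, Zeta 7, Gamma 4, Eta 1, Epsilon 3, Beta 2 — total 24, matching the house size, so no adjustment is needed.

Delta=7, Zeta=7, Gamma=4, Eta=1, Epsilon=3, Beta=2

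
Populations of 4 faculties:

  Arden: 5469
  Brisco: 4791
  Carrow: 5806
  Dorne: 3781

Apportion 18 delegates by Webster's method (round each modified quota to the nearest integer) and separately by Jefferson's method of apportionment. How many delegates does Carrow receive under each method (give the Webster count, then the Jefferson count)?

5 and 6

Webster: Arden 5, Brisco 4, Carrow 5, Dorne 4.
Jefferson: Arden 5, Brisco 4, Carrow 6, Dorne 3.
Carrow gets 5 under Webster and 6 under Jefferson.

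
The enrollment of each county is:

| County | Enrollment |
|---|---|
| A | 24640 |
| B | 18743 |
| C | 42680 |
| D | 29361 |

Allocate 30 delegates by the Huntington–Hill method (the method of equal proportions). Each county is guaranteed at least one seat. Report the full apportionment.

With divisor 3863: modified quotas A 6.378, B 4.852, C 11.048, D 7.601.
Geometric-mean thresholds: A √(6·7)=6.481, B √(4·5)=4.472, C √(11·12)=11.489, D √(7·8)=7.483.
Each quota rounded against its threshold gives A 6, B 5, C 11, D 8 (total 30).

A 6, B 5, C 11, D 8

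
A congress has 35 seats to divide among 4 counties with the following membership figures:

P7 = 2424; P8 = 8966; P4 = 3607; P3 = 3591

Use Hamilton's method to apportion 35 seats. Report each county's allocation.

The standard divisor is 18588/35 ≈ 531.086.
Standard quotas: P7 4.5642, P8 16.8824, P4 6.7917, P3 6.7616.
Lower quotas: P7 4, P8 16, P4 6, P3 6 (sum 32, leaving 3 seats).
Remainders in descending order: P8 0.8824, P4 0.7917, P3 0.7616, P7 0.5642.
The surplus seats go to P8, P4, P3.

P7=4, P8=17, P4=7, P3=7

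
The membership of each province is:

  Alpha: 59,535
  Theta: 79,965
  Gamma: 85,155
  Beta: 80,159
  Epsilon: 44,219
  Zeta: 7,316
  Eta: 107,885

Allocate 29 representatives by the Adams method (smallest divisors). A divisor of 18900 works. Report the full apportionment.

With modified divisor 18900: modified quotas Alpha 3.150, Theta 4.231, Gamma 4.506, Beta 4.241, Epsilon 2.340, Zeta 0.387, Eta 5.708.
Rounding up: Alpha 4, Theta 5, Gamma 5, Beta 5, Epsilon 3, Zeta 1, Eta 6 (total 29).

Alpha 4; Theta 5; Gamma 5; Beta 5; Epsilon 3; Zeta 1; Eta 6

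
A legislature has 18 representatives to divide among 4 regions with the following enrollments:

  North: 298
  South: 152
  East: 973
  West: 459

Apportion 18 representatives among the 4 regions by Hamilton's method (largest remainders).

Total 1882; standard divisor 1882/18 ≈ 104.556.
Standard quotas: North 2.850, South 1.454, East 9.306, West 4.390.
Lower quotas: North 2, South 1, East 9, West 4 (sum 16, leaving 2 seats).
Remainders in descending order: North 0.850, South 0.454, West 0.390, East 0.306.
The surplus seats go to North, South.

North 3, South 2, East 9, West 4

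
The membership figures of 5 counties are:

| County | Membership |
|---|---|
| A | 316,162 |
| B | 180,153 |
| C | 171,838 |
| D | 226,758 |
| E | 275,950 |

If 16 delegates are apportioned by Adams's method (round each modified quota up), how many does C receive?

2

Standard divisor 1170861/16 ≈ 73178.812; standard quotas: A 4.320, B 2.462, C 2.348, D 3.099, E 3.771.
Rounding up gives 5, 3, 3, 4, 4 = 19 seats, so the divisor must be adjusted.
With modified divisor 88000: modified quotas A 3.593, B 2.047, C 1.953, D 2.577, E 3.136.
Rounding up: A 4, B 3, C 2, D 3, E 4 (total 16).
C receives 2.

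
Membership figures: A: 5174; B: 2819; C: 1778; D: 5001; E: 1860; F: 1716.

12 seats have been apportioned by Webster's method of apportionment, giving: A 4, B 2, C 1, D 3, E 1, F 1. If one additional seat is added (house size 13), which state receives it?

Priority for the next seat is population ÷ (current seats + 0.5).
Priorities: A 1149.778, B 1127.600, C 1185.333, D 1428.857, E 1240.000, F 1144.000.
Highest priority: D.

D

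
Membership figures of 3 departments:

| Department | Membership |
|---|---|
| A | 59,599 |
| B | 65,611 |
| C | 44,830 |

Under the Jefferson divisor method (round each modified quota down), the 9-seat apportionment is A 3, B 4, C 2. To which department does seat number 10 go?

C

Priority for the next seat is population ÷ (current seats + 1).
Priorities: A 14899.750, B 13122.200, C 14943.333.
Highest priority: C.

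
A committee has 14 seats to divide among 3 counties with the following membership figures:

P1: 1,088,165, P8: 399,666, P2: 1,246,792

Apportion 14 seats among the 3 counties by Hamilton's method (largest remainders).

P1 6, P8 2, P2 6

Total 2734623; standard divisor 2734623/14 ≈ 195330.214.
Standard quotas: P1 5.5709, P8 2.0461, P2 6.3830.
Lower quotas: P1 5, P8 2, P2 6 (sum 13, leaving 1 seat).
Remainders in descending order: P1 0.5709, P2 0.3830, P8 0.0461.
Largest remainder: P1 receives the extra seat.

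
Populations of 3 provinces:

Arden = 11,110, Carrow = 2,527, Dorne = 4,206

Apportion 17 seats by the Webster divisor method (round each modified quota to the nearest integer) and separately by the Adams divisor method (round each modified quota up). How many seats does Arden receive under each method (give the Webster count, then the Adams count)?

Webster: Arden 11, Carrow 2, Dorne 4.
Adams: Arden 10, Carrow 3, Dorne 4.
Arden gets 11 under Webster and 10 under Adams.

11 and 10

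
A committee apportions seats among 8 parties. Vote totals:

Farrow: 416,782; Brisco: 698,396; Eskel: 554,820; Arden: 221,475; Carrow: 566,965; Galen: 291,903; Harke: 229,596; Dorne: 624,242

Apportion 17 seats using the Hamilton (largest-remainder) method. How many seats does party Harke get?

1

Standard divisor: 3604179 ÷ 17 ≈ 212010.529.
Standard quotas: Farrow 1.9659, Brisco 3.2942, Eskel 2.6169, Arden 1.0446, Carrow 2.6742, Galen 1.3768, Harke 1.0829, Dorne 2.9444.
Lower quotas: Farrow 1, Brisco 3, Eskel 2, Arden 1, Carrow 2, Galen 1, Harke 1, Dorne 2 (sum 13, leaving 4 seats).
Remainders in descending order: Farrow 0.9659, Dorne 0.9444, Carrow 0.6742, Eskel 0.6169, Galen 0.3768, Brisco 0.2942, Harke 0.0829, Arden 0.0446.
The surplus seats go to Farrow, Dorne, Carrow, Eskel.
Harke receives 1.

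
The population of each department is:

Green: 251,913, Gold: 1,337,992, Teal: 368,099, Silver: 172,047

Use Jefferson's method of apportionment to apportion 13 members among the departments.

Standard divisor 2130051/13 ≈ 163850.077; standard quotas: Green 1.537, Gold 8.166, Teal 2.247, Silver 1.050.
Rounding down gives 1, 8, 2, 1 = 12 seats, so the divisor must be adjusted.
With modified divisor 141200: modified quotas Green 1.784, Gold 9.476, Teal 2.607, Silver 1.218.
Rounding down: Green 1, Gold 9, Teal 2, Silver 1 (total 13).

Green: 1, Gold: 9, Teal: 2, Silver: 1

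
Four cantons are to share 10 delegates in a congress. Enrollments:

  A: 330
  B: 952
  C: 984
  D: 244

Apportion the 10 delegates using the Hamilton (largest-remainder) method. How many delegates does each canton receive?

A=1; B=4; C=4; D=1

The standard divisor is 2510/10 = 251.
Standard quotas: A 1.315, B 3.793, C 3.920, D 0.972.
Lower quotas: A 1, B 3, C 3, D 0 (sum 7, leaving 3 seats).
Remainders in descending order: D 0.972, C 0.920, B 0.793, A 0.315.
Largest remainders: D, C, B receive the extra seats.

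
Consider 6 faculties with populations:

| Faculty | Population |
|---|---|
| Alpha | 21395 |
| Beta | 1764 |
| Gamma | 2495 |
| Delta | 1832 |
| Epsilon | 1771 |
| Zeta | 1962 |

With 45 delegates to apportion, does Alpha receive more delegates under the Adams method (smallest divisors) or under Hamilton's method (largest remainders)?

Hamilton

Adams: Alpha 29, Beta 3, Gamma 4, Delta 3, Epsilon 3, Zeta 3.
Hamilton: Alpha 31, Beta 2, Gamma 4, Delta 3, Epsilon 2, Zeta 3.
Alpha gets 29 under Adams and 31 under Hamilton.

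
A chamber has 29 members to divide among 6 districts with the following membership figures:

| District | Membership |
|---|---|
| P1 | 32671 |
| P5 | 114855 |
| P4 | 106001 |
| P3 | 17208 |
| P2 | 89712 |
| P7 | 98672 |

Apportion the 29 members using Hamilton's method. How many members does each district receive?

P1: 2, P5: 7, P4: 7, P3: 1, P2: 6, P7: 6

Total 459119; standard divisor 459119/29 ≈ 15831.69.
Standard quotas: P1 2.0636, P5 7.2548, P4 6.6955, P3 1.0869, P2 5.6666, P7 6.2326.
Lower quotas: P1 2, P5 7, P4 6, P3 1, P2 5, P7 6 (sum 27, leaving 2 seats).
Remainders in descending order: P4 0.6955, P2 0.6666, P5 0.2548, P7 0.2326, P3 0.0869, P1 0.0636.
Largest remainders: P4, P2 receive the extra seats.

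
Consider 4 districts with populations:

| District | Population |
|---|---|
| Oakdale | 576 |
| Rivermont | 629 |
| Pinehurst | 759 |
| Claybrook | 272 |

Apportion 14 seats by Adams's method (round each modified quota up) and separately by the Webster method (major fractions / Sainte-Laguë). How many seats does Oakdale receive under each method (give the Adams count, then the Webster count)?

Adams: Oakdale 4, Rivermont 4, Pinehurst 4, Claybrook 2.
Webster: Oakdale 3, Rivermont 4, Pinehurst 5, Claybrook 2.
Oakdale gets 4 under Adams and 3 under Webster.

4 and 3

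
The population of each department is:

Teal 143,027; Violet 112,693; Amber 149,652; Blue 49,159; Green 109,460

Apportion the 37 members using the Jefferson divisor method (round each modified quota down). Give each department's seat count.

Standard divisor 563991/37 ≈ 15243; standard quotas: Teal 9.383, Violet 7.393, Amber 9.818, Blue 3.225, Green 7.181.
Rounding down gives 9, 7, 9, 3, 7 = 35 seats, so the divisor must be adjusted.
With modified divisor 14200: modified quotas Teal 10.072, Violet 7.936, Amber 10.539, Blue 3.462, Green 7.708.
Rounding down: Teal 10, Violet 7, Amber 10, Blue 3, Green 7 (total 37).

Teal=10; Violet=7; Amber=10; Blue=3; Green=7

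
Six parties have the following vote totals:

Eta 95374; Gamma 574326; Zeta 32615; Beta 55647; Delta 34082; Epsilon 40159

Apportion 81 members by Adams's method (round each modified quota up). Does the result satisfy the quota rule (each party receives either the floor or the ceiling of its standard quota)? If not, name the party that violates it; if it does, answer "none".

Gamma

Standard quotas: Eta 9.283, Gamma 55.900, Zeta 3.174, Beta 5.416, Delta 3.317, Epsilon 3.909.
Adams allocation: Eta 9, Gamma 54, Zeta 4, Beta 6, Delta 4, Epsilon 4.
Gamma has quota 55.900 (lower 55, upper 56) but receives 54 — outside the quota interval.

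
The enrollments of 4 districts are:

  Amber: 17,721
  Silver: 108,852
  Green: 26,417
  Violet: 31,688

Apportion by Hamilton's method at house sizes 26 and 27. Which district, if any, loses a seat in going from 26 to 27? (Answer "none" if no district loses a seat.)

At 26 seats: Amber 3, Silver 15, Green 4, Violet 4.
At 27 seats: Amber 2, Silver 16, Green 4, Violet 5.
Amber drops from 3 to 2.

Amber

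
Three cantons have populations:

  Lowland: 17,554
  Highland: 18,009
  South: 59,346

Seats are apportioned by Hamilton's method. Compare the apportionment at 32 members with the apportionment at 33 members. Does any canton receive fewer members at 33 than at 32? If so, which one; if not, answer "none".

At 32 seats: Lowland 6, Highland 6, South 20.
At 33 seats: Lowland 6, Highland 6, South 21.
No canton's allocation decreased.

none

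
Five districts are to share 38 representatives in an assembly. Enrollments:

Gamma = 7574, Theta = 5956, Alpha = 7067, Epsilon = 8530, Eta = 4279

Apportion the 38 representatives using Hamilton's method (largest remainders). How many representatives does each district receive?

Gamma 8, Theta 7, Alpha 8, Epsilon 10, Eta 5

Standard divisor: 33406 ÷ 38 ≈ 879.105.
Standard quotas: Gamma 8.6156, Theta 6.7751, Alpha 8.0389, Epsilon 9.7030, Eta 4.8674.
Lower quotas: Gamma 8, Theta 6, Alpha 8, Epsilon 9, Eta 4 (sum 35, leaving 3 seats).
Remainders in descending order: Eta 0.8674, Theta 0.7751, Epsilon 0.7030, Gamma 0.6156, Alpha 0.0389.
Largest remainders: Eta, Theta, Epsilon receive the extra seats.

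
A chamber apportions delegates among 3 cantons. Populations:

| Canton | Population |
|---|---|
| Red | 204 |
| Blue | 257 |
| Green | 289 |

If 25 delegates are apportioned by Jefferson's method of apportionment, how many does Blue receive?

Standard divisor 750/25 ≈ 30; standard quotas: Red 6.800, Blue 8.567, Green 9.633.
Rounding down gives 6, 8, 9 = 23 seats, so the divisor must be adjusted.
With modified divisor 28.7: modified quotas Red 7.108, Blue 8.955, Green 10.070.
Rounding down: Red 7, Blue 8, Green 10 (total 25).
Blue receives 8.

8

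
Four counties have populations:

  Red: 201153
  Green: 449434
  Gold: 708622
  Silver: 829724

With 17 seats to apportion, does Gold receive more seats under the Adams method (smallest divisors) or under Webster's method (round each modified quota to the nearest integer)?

Webster

Adams: Red 2, Green 4, Gold 5, Silver 6.
Webster: Red 2, Green 3, Gold 6, Silver 6.
Gold gets 5 under Adams and 6 under Webster.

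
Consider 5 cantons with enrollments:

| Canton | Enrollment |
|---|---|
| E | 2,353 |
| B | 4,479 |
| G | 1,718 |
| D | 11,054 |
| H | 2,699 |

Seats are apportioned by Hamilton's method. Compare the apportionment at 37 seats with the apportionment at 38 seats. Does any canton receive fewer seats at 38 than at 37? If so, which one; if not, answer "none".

At 37 seats: E 4, B 7, G 3, D 18, H 5.
At 38 seats: E 4, B 8, G 3, D 19, H 4.
H drops from 5 to 4.

H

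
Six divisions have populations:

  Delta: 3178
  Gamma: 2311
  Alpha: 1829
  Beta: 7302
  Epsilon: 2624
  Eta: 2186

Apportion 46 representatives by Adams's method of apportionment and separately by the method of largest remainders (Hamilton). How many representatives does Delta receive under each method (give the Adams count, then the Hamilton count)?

7 and 8

Adams: Delta 7, Gamma 6, Alpha 5, Beta 17, Epsilon 6, Eta 5.
Hamilton: Delta 8, Gamma 6, Alpha 4, Beta 17, Epsilon 6, Eta 5.
Delta gets 7 under Adams and 8 under Hamilton.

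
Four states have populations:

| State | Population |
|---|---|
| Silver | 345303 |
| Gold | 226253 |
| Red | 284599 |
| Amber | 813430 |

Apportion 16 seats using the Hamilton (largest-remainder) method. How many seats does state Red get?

Total 1669585; standard divisor 1669585/16 ≈ 104349.062.
Standard quotas: Silver 3.3091, Gold 2.1682, Red 2.7274, Amber 7.7953.
Lower quotas: Silver 3, Gold 2, Red 2, Amber 7 (sum 14, leaving 2 seats).
Remainders in descending order: Amber 0.7953, Red 0.7274, Silver 0.3091, Gold 0.1682.
Largest remainders: Amber, Red receive the extra seats.
Red receives 3.

3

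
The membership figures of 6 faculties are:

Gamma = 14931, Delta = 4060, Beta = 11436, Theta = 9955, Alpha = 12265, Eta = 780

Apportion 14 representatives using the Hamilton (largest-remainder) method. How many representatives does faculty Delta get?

1

Total 53427; standard divisor 53427/14 ≈ 3816.214.
Standard quotas: Gamma 3.9125, Delta 1.0639, Beta 2.9967, Theta 2.6086, Alpha 3.2139, Eta 0.2044.
Lower quotas: Gamma 3, Delta 1, Beta 2, Theta 2, Alpha 3, Eta 0 (sum 11, leaving 3 seats).
Remainders in descending order: Beta 0.9967, Gamma 0.9125, Theta 0.6086, Alpha 0.2139, Eta 0.2044, Delta 0.0639.
Largest remainders: Beta, Gamma, Theta receive the extra seats.
Delta receives 1.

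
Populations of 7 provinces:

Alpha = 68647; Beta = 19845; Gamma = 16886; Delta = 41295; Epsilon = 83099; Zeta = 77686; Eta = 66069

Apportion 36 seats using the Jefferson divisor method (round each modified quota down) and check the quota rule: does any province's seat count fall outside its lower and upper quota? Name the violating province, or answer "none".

none

Standard quotas: Alpha 6.616, Beta 1.913, Gamma 1.627, Delta 3.980, Epsilon 8.009, Zeta 7.487, Eta 6.368.
Jefferson allocation: Alpha 7, Beta 2, Gamma 1, Delta 4, Epsilon 8, Zeta 8, Eta 6.
Every allocation lies between the lower and upper quota.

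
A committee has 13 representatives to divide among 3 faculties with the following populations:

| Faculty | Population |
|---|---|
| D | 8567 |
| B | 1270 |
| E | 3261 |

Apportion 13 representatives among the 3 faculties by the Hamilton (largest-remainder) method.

D=9, B=1, E=3

Total 13098; standard divisor 13098/13 ≈ 1007.538.
Standard quotas: D 8.5029, B 1.2605, E 3.2366.
Lower quotas: D 8, B 1, E 3 (sum 12, leaving 1 seat).
Remainders in descending order: D 0.5029, B 0.2605, E 0.2366.
The surplus seat goes to D.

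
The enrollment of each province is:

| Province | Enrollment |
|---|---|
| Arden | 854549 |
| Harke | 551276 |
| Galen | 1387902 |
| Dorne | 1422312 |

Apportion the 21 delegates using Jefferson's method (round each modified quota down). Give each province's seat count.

Standard divisor 4216039/21 ≈ 200763.762; standard quotas: Arden 4.256, Harke 2.746, Galen 6.913, Dorne 7.085.
Rounding down gives 4, 2, 6, 7 = 19 seats, so the divisor must be adjusted.
With modified divisor 180800: modified quotas Arden 4.726, Harke 3.049, Galen 7.676, Dorne 7.867.
Rounding down: Arden 4, Harke 3, Galen 7, Dorne 7 (total 21).

Arden=4, Harke=3, Galen=7, Dorne=7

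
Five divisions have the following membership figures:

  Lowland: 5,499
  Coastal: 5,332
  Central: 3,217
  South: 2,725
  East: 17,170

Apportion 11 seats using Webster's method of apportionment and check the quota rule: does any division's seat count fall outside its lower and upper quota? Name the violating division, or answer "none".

none

Standard quotas: Lowland 1.782, Coastal 1.728, Central 1.043, South 0.883, East 5.564.
Webster allocation: Lowland 2, Coastal 2, Central 1, South 1, East 5.
Every allocation lies between the lower and upper quota.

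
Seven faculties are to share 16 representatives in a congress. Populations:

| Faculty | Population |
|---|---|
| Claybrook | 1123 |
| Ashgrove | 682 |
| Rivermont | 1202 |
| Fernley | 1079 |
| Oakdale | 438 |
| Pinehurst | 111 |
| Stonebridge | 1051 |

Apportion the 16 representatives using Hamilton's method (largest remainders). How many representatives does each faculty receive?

Claybrook 3, Ashgrove 2, Rivermont 4, Fernley 3, Oakdale 1, Pinehurst 0, Stonebridge 3

Total 5686; standard divisor 5686/16 ≈ 355.375.
Standard quotas: Claybrook 3.160, Ashgrove 1.919, Rivermont 3.382, Fernley 3.036, Oakdale 1.233, Pinehurst 0.312, Stonebridge 2.957.
Lower quotas: Claybrook 3, Ashgrove 1, Rivermont 3, Fernley 3, Oakdale 1, Pinehurst 0, Stonebridge 2 (sum 13, leaving 3 seats).
Remainders in descending order: Stonebridge 0.957, Ashgrove 0.919, Rivermont 0.382, Pinehurst 0.312, Oakdale 0.233, Claybrook 0.160, Fernley 0.036.
Largest remainders: Stonebridge, Ashgrove, Rivermont receive the extra seats.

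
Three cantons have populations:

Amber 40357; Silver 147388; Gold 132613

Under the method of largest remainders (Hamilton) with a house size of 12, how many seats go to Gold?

5

The standard divisor is 320358/12 ≈ 26696.5.
Standard quotas: Amber 1.5117, Silver 5.5209, Gold 4.9674.
Lower quotas: Amber 1, Silver 5, Gold 4 (sum 10, leaving 2 seats).
Remainders in descending order: Gold 0.9674, Silver 0.5209, Amber 0.5117.
The surplus seats go to Gold, Silver.
Gold receives 5.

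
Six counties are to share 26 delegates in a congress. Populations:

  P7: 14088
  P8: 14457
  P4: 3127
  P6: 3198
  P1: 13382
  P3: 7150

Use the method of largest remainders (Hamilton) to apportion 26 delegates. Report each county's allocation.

P7 7, P8 7, P4 1, P6 2, P1 6, P3 3

The standard divisor is 55402/26 ≈ 2130.846.
Standard quotas: P7 6.6115, P8 6.7846, P4 1.4675, P6 1.5008, P1 6.2801, P3 3.3555.
Lower quotas: P7 6, P8 6, P4 1, P6 1, P1 6, P3 3 (sum 23, leaving 3 seats).
Remainders in descending order: P8 0.7846, P7 0.6115, P6 0.5008, P4 0.4675, P3 0.3555, P1 0.2801.
Largest remainders: P8, P7, P6 receive the extra seats.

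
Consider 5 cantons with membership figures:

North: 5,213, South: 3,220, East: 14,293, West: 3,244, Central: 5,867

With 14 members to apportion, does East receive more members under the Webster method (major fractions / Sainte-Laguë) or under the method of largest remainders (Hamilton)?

Webster: North 2, South 1, East 7, West 1, Central 3.
Hamilton: North 2, South 1, East 6, West 2, Central 3.
East gets 7 under Webster and 6 under Hamilton.

Webster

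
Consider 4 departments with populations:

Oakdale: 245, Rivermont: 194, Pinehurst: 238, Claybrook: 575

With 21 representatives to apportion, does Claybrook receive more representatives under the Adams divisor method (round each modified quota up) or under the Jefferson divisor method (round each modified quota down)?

Jefferson

Adams: Oakdale 4, Rivermont 4, Pinehurst 4, Claybrook 9.
Jefferson: Oakdale 4, Rivermont 3, Pinehurst 4, Claybrook 10.
Claybrook gets 9 under Adams and 10 under Jefferson.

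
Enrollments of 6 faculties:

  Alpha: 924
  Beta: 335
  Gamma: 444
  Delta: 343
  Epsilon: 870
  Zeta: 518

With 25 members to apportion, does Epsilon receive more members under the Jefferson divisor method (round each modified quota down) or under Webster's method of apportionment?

Jefferson

Jefferson: Alpha 7, Beta 2, Gamma 3, Delta 2, Epsilon 7, Zeta 4.
Webster: Alpha 7, Beta 2, Gamma 3, Delta 3, Epsilon 6, Zeta 4.
Epsilon gets 7 under Jefferson and 6 under Webster.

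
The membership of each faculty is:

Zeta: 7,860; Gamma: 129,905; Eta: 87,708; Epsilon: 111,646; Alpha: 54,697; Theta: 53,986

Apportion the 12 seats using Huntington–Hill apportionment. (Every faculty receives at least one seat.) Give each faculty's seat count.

With divisor 38425: modified quotas Zeta 0.205, Gamma 3.381, Eta 2.283, Epsilon 2.906, Alpha 1.423, Theta 1.405.
Geometric-mean thresholds: Zeta (min 1), Gamma √(3·4)=3.464, Eta √(2·3)=2.449, Epsilon √(2·3)=2.449, Alpha √(1·2)=1.414, Theta √(1·2)=1.414.
Each quota rounded against its threshold gives Zeta 1, Gamma 3, Eta 2, Epsilon 3, Alpha 2, Theta 1 (total 12).

Zeta: 1, Gamma: 3, Eta: 2, Epsilon: 3, Alpha: 2, Theta: 1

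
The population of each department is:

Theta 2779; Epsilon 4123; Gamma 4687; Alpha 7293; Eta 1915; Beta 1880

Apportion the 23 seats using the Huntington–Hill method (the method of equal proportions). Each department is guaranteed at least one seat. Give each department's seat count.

Theta=3, Epsilon=4, Gamma=5, Alpha=7, Eta=2, Beta=2

With divisor 1011: modified quotas Theta 2.749, Epsilon 4.078, Gamma 4.636, Alpha 7.214, Eta 1.894, Beta 1.860.
Geometric-mean thresholds: Theta √(2·3)=2.449, Epsilon √(4·5)=4.472, Gamma √(4·5)=4.472, Alpha √(7·8)=7.483, Eta √(1·2)=1.414, Beta √(1·2)=1.414.
Each quota rounded against its threshold gives Theta 3, Epsilon 4, Gamma 5, Alpha 7, Eta 2, Beta 2 (total 23).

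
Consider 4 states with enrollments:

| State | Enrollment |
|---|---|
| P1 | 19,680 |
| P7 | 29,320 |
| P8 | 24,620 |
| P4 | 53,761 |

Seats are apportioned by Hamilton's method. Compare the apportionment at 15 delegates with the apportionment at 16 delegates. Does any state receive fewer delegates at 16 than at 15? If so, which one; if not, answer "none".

none

At 15 seats: P1 2, P7 4, P8 3, P4 6.
At 16 seats: P1 2, P7 4, P8 3, P4 7.
No state's allocation decreased.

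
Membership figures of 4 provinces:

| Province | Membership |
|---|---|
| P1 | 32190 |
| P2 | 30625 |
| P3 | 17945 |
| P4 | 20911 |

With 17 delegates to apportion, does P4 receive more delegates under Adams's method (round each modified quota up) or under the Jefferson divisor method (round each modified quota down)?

Adams: P1 5, P2 5, P3 3, P4 4.
Jefferson: P1 6, P2 5, P3 3, P4 3.
P4 gets 4 under Adams and 3 under Jefferson.

Adams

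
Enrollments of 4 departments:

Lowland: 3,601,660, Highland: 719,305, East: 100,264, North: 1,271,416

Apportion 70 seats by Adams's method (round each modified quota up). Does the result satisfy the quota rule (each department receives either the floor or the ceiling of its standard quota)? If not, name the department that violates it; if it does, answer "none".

Lowland

Standard quotas: Lowland 44.288, Highland 8.845, East 1.233, North 15.634.
Adams allocation: Lowland 43, Highland 9, East 2, North 16.
Lowland has quota 44.288 (lower 44, upper 45) but receives 43 — outside the quota interval.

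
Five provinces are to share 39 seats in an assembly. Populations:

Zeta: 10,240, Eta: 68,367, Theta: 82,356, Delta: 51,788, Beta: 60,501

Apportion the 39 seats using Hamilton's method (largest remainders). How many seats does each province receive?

Zeta: 1, Eta: 10, Theta: 12, Delta: 7, Beta: 9

Total 273252; standard divisor 273252/39 ≈ 7006.462.
Standard quotas: Zeta 1.4615, Eta 9.7577, Theta 11.7543, Delta 7.3915, Beta 8.6350.
Lower quotas: Zeta 1, Eta 9, Theta 11, Delta 7, Beta 8 (sum 36, leaving 3 seats).
Remainders in descending order: Eta 0.7577, Theta 0.7543, Beta 0.6350, Zeta 0.4615, Delta 0.3915.
The surplus seats go to Eta, Theta, Beta.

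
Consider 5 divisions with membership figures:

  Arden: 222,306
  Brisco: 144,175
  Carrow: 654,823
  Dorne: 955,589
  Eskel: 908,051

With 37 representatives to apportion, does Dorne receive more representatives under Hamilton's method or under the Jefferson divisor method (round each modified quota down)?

Jefferson

Hamilton: Arden 3, Brisco 2, Carrow 8, Dorne 12, Eskel 12.
Jefferson: Arden 3, Brisco 1, Carrow 8, Dorne 13, Eskel 12.
Dorne gets 12 under Hamilton and 13 under Jefferson.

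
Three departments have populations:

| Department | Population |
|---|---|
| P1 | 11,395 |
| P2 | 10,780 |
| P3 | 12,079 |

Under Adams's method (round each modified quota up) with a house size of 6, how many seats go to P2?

2

Standard divisor 34254/6 ≈ 5709; standard quotas: P1 1.996, P2 1.888, P3 2.116.
Rounding up gives 2, 2, 3 = 7 seats, so the divisor must be adjusted.
With modified divisor 8400: modified quotas P1 1.357, P2 1.283, P3 1.438.
Rounding up: P1 2, P2 2, P3 2 (total 6).
P2 receives 2.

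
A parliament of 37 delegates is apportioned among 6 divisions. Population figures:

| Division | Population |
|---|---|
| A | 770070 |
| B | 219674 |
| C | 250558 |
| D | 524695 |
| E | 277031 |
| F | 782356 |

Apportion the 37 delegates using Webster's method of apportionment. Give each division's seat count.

A 10, B 3, C 3, D 7, E 4, F 10

Standard divisor 2824384/37 ≈ 76334.703; standard quotas: A 10.088, B 2.878, C 3.282, D 6.874, E 3.629, F 10.249.
Rounding to the nearest integer gives A 10, B 3, C 3, D 7, E 4, F 10 — total 37, matching the house size, so no adjustment is needed.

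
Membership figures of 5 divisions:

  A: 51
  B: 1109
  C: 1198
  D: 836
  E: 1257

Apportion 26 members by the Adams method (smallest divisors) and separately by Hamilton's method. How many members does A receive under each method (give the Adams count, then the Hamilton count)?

1 and 0

Adams: A 1, B 6, C 7, D 5, E 7.
Hamilton: A 0, B 7, C 7, D 5, E 7.
A gets 1 under Adams and 0 under Hamilton.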